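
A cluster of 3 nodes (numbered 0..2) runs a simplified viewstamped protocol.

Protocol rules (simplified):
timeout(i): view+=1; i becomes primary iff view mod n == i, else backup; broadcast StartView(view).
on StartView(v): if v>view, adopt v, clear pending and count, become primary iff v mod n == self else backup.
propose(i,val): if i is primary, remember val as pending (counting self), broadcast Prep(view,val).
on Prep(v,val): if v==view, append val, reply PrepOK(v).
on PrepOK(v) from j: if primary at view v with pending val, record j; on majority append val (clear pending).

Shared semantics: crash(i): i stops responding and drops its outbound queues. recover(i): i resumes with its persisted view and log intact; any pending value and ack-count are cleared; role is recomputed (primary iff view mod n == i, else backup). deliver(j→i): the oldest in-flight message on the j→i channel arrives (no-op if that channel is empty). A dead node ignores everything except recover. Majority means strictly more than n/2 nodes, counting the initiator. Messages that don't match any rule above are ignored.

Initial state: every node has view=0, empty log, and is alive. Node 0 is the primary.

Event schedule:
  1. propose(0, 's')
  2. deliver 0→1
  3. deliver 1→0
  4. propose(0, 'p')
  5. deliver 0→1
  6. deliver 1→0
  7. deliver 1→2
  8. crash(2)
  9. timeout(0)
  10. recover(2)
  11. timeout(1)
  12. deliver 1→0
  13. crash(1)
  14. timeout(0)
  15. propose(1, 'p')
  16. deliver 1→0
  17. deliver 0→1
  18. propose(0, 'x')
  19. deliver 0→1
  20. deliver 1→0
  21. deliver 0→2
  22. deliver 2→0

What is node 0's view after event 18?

e1 propose(0,'s'): ·
e2 deliver 0→1: 1[back,v=0,s]
e3 deliver 1→0: 0[prim,v=0,s]
e4 propose(0,'p'): ·
e5 deliver 0→1: 1[back,v=0,s,p]
e6 deliver 1→0: 0[prim,v=0,s,p]
e7 deliver 1→2: ·
e8 crash(2): 2[✗back,v=0,-]
e9 timeout(0): 0[back,v=1,s,p]
e10 recover(2): 2[back,v=0,-]
e11 timeout(1): 1[prim,v=1,s,p]
e12 deliver 1→0: ·
e13 crash(1): 1[✗prim,v=1,s,p]
e14 timeout(0): 0[back,v=2,s,p]
e15 propose(1,'p'): ·
e16 deliver 1→0: ·
e17 deliver 0→1: ·
e18 propose(0,'x'): ·

2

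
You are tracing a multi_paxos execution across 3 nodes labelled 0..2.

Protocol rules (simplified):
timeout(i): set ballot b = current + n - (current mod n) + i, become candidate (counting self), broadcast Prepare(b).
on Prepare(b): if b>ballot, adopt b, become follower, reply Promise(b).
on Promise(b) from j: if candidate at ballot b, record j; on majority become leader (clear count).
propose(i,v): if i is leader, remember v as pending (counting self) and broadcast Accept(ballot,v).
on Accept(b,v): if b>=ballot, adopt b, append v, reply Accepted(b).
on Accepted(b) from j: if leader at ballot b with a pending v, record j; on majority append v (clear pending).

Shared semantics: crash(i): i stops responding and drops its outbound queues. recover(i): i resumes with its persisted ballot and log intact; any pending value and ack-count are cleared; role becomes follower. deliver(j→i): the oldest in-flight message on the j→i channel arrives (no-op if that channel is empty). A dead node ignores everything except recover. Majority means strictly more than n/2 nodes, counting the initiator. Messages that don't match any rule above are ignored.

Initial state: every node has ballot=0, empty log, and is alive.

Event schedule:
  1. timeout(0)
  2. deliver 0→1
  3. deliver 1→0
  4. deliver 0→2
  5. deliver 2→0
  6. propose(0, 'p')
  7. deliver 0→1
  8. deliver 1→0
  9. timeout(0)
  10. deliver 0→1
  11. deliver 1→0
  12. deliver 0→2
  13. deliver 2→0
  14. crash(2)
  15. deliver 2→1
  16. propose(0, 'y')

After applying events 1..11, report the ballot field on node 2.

3

[1] timeout(0) → N0(cand b3 [-])
[2] deliver 0→1 → N1(foll b3 [-])
[3] deliver 1→0 → N0(lead b3 [-])
[4] deliver 0→2 → N2(foll b3 [-])
[5] deliver 2→0 → ∅
[6] propose(0,'p') → ∅
[7] deliver 0→1 → N1(foll b3 [p])
[8] deliver 1→0 → N0(lead b3 [p])
[9] timeout(0) → N0(cand b6 [p])
[10] deliver 0→1 → N1(foll b6 [p])
[11] deliver 1→0 → N0(lead b6 [p])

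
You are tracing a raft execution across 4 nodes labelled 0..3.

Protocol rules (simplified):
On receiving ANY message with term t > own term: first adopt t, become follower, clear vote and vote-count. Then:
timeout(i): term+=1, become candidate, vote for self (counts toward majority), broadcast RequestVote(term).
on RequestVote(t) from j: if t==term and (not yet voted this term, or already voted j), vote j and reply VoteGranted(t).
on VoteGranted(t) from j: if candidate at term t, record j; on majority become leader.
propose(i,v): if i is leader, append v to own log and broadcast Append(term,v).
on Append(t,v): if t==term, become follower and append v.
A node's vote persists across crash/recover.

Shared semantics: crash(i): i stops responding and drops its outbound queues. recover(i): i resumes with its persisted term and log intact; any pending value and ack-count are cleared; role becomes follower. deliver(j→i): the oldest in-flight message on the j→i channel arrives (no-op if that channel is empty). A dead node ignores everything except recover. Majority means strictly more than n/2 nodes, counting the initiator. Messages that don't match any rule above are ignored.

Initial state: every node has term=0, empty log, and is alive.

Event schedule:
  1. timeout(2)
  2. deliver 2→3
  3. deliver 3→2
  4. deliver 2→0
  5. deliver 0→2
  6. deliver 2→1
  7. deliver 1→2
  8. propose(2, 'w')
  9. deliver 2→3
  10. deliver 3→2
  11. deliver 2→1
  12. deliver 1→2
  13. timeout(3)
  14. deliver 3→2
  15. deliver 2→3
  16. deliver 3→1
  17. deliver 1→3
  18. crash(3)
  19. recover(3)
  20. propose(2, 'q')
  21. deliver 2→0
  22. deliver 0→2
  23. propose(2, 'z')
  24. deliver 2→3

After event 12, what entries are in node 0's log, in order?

empty

e1 timeout(2): 2[cand,t=1,-]
e2 deliver 2→3: 3[foll,t=1,-]
e3 deliver 3→2: ·
e4 deliver 2→0: 0[foll,t=1,-]
e5 deliver 0→2: 2[lead,t=1,-]
e6 deliver 2→1: 1[foll,t=1,-]
e7 deliver 1→2: ·
e8 propose(2,'w'): 2[lead,t=1,w]
e9 deliver 2→3: 3[foll,t=1,w]
e10 deliver 3→2: ·
e11 deliver 2→1: 1[foll,t=1,w]
e12 deliver 1→2: ·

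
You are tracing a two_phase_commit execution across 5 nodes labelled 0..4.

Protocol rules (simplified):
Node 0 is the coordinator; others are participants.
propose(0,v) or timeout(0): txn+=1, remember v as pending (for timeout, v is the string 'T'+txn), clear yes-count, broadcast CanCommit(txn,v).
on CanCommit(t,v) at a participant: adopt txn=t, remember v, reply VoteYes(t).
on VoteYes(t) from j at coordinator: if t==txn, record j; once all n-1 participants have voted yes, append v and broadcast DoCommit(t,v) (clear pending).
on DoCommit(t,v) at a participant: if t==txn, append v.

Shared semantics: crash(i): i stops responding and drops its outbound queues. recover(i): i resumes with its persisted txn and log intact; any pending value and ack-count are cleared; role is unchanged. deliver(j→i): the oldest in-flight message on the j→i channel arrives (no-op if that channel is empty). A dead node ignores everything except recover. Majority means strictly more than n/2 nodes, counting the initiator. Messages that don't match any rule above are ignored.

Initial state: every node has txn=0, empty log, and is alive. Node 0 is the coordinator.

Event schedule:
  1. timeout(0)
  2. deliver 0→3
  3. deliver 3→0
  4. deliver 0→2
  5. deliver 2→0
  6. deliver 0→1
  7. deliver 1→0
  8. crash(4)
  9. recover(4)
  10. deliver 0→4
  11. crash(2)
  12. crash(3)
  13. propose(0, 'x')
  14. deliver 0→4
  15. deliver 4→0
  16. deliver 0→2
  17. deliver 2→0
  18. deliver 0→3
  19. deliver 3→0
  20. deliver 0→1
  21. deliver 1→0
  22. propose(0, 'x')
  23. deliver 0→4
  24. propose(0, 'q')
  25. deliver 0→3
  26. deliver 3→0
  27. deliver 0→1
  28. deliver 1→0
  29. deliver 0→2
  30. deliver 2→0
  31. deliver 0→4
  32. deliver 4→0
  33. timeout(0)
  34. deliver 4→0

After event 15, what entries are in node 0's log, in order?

step 1 timeout(0): 0={coor,t=1,log=-}
step 2 deliver 0→3: 3={part,t=1,log=-}
step 3 deliver 3→0: —
step 4 deliver 0→2: 2={part,t=1,log=-}
step 5 deliver 2→0: —
step 6 deliver 0→1: 1={part,t=1,log=-}
step 7 deliver 1→0: —
step 8 crash(4): 4={✗part,t=0,log=-}
step 9 recover(4): 4={part,t=0,log=-}
step 10 deliver 0→4: 4={part,t=1,log=-}
step 11 crash(2): 2={✗part,t=1,log=-}
step 12 crash(3): 3={✗part,t=1,log=-}
step 13 propose(0,'x'): 0={coor,t=2,log=-}
step 14 deliver 0→4: 4={part,t=2,log=-}
step 15 deliver 4→0: —

empty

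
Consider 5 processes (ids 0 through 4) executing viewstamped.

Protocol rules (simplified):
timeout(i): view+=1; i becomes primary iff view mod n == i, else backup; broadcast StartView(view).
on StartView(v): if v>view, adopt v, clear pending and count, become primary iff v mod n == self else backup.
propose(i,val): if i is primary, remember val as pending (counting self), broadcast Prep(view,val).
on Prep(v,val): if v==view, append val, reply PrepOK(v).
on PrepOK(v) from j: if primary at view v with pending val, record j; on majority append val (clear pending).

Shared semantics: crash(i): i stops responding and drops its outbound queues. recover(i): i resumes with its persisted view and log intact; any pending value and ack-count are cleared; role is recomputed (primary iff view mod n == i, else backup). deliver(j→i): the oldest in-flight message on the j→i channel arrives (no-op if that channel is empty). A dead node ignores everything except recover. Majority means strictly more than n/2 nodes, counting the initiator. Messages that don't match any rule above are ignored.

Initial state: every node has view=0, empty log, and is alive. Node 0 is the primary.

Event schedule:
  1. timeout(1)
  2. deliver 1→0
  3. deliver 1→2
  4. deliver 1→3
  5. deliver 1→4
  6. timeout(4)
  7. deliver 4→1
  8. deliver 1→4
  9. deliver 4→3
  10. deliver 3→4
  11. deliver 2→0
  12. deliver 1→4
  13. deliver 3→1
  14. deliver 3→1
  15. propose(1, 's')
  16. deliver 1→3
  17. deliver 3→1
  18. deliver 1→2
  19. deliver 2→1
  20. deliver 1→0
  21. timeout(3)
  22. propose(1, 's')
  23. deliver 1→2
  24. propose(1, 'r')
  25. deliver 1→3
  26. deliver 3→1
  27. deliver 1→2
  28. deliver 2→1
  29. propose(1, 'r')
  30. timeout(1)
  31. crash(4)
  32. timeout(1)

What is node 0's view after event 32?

1

step 1 timeout(1): 1={prim,v=1,log=-}
step 2 deliver 1→0: 0={back,v=1,log=-}
step 3 deliver 1→2: 2={back,v=1,log=-}
step 4 deliver 1→3: 3={back,v=1,log=-}
step 5 deliver 1→4: 4={back,v=1,log=-}
step 6 timeout(4): 4={back,v=2,log=-}
step 7 deliver 4→1: 1={back,v=2,log=-}
step 8 deliver 1→4: —
step 9 deliver 4→3: 3={back,v=2,log=-}
step 10 deliver 3→4: —
step 11 deliver 2→0: —
step 12 deliver 1→4: —
step 13 deliver 3→1: —
step 14 deliver 3→1: —
step 15 propose(1,'s'): —
step 16 deliver 1→3: —
step 17 deliver 3→1: —
step 18 deliver 1→2: —
step 19 deliver 2→1: —
step 20 deliver 1→0: —
step 21 timeout(3): 3={prim,v=3,log=-}
step 22 propose(1,'s'): —
step 23 deliver 1→2: —
step 24 propose(1,'r'): —
step 25 deliver 1→3: —
step 26 deliver 3→1: 1={back,v=3,log=-}
step 27 deliver 1→2: —
step 28 deliver 2→1: —
step 29 propose(1,'r'): —
step 30 timeout(1): 1={back,v=4,log=-}
step 31 crash(4): 4={✗back,v=2,log=-}
step 32 timeout(1): 1={back,v=5,log=-}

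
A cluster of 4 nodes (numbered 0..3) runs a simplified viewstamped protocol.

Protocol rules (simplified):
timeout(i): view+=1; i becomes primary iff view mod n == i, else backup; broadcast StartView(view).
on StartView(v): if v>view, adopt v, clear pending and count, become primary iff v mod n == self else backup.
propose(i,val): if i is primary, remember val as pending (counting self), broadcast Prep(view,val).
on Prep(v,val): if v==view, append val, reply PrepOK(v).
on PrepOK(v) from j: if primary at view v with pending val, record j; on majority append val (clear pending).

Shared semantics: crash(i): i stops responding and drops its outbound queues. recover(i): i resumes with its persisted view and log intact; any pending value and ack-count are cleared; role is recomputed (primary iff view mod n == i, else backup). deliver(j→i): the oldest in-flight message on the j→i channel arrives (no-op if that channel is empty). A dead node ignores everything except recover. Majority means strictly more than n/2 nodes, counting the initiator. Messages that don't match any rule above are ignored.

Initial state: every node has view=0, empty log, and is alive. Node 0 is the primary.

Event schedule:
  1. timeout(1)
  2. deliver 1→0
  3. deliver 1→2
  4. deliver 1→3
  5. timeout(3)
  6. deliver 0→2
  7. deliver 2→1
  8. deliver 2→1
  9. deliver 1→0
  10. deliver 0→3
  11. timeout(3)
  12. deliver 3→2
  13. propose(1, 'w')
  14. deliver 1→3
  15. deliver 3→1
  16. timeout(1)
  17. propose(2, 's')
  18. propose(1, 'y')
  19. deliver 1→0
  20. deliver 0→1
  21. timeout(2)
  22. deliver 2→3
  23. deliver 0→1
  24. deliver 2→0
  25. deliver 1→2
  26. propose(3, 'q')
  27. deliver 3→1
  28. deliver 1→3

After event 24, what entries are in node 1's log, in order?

step 1 timeout(1): 1={prim,v=1,log=-}
step 2 deliver 1→0: 0={back,v=1,log=-}
step 3 deliver 1→2: 2={back,v=1,log=-}
step 4 deliver 1→3: 3={back,v=1,log=-}
step 5 timeout(3): 3={back,v=2,log=-}
step 6 deliver 0→2: —
step 7 deliver 2→1: —
step 8 deliver 2→1: —
step 9 deliver 1→0: —
step 10 deliver 0→3: —
step 11 timeout(3): 3={prim,v=3,log=-}
step 12 deliver 3→2: 2={prim,v=2,log=-}
step 13 propose(1,'w'): —
step 14 deliver 1→3: —
step 15 deliver 3→1: 1={back,v=2,log=-}
step 16 timeout(1): 1={back,v=3,log=-}
step 17 propose(2,'s'): —
step 18 propose(1,'y'): —
step 19 deliver 1→0: 0={back,v=1,log=w}
step 20 deliver 0→1: —
step 21 timeout(2): 2={back,v=3,log=-}
step 22 deliver 2→3: —
step 23 deliver 0→1: —
step 24 deliver 2→0: —

empty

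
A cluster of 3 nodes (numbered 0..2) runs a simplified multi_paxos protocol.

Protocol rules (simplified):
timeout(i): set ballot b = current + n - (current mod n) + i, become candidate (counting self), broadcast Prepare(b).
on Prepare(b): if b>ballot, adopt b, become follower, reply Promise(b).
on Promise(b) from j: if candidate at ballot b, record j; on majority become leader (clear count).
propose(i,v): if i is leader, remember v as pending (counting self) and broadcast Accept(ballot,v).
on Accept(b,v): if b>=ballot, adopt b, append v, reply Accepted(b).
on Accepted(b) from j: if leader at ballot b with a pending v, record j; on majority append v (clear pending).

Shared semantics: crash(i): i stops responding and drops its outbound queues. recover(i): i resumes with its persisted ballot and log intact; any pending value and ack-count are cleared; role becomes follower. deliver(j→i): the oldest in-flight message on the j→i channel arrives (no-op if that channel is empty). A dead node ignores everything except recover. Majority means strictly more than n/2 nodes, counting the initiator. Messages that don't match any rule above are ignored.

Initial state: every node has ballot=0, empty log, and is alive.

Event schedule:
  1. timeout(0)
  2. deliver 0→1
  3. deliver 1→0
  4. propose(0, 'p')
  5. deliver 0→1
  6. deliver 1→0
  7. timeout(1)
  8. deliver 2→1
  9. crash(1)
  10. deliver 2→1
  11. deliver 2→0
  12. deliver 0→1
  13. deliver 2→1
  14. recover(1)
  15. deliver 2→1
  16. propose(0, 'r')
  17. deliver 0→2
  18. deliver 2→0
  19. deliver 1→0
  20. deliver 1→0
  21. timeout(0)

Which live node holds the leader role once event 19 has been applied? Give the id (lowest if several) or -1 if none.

0

step 1 timeout(0): 0={cand,b=3,log=-}
step 2 deliver 0→1: 1={foll,b=3,log=-}
step 3 deliver 1→0: 0={lead,b=3,log=-}
step 4 propose(0,'p'): —
step 5 deliver 0→1: 1={foll,b=3,log=p}
step 6 deliver 1→0: 0={lead,b=3,log=p}
step 7 timeout(1): 1={cand,b=7,log=p}
step 8 deliver 2→1: —
step 9 crash(1): 1={✗cand,b=7,log=p}
step 10 deliver 2→1: —
step 11 deliver 2→0: —
step 12 deliver 0→1: —
step 13 deliver 2→1: —
step 14 recover(1): 1={foll,b=7,log=p}
step 15 deliver 2→1: —
step 16 propose(0,'r'): —
step 17 deliver 0→2: 2={foll,b=3,log=-}
step 18 deliver 2→0: —
step 19 deliver 1→0: —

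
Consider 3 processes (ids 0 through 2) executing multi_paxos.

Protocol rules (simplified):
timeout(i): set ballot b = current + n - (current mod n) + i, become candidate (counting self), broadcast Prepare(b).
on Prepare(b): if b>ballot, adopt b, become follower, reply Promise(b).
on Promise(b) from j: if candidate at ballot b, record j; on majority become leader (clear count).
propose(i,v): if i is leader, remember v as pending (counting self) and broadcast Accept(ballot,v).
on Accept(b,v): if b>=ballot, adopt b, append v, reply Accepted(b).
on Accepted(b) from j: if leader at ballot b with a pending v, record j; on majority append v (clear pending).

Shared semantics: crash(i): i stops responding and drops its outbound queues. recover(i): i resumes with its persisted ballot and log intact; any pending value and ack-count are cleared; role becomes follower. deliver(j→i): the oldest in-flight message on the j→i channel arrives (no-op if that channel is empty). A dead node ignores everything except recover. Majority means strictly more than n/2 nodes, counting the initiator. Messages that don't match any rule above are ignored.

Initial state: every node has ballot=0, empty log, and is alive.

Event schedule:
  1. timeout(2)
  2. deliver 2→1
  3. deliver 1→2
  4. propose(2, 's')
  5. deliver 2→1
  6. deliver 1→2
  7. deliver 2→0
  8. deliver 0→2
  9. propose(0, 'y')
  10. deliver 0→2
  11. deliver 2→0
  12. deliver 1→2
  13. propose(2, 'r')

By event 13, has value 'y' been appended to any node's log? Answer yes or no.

e1 timeout(2): 2[cand,b=5,-]
e2 deliver 2→1: 1[foll,b=5,-]
e3 deliver 1→2: 2[lead,b=5,-]
e4 propose(2,'s'): ·
e5 deliver 2→1: 1[foll,b=5,s]
e6 deliver 1→2: 2[lead,b=5,s]
e7 deliver 2→0: 0[foll,b=5,-]
e8 deliver 0→2: ·
e9 propose(0,'y'): ·
e10 deliver 0→2: ·
e11 deliver 2→0: 0[foll,b=5,s]
e12 deliver 1→2: ·
e13 propose(2,'r'): ·

no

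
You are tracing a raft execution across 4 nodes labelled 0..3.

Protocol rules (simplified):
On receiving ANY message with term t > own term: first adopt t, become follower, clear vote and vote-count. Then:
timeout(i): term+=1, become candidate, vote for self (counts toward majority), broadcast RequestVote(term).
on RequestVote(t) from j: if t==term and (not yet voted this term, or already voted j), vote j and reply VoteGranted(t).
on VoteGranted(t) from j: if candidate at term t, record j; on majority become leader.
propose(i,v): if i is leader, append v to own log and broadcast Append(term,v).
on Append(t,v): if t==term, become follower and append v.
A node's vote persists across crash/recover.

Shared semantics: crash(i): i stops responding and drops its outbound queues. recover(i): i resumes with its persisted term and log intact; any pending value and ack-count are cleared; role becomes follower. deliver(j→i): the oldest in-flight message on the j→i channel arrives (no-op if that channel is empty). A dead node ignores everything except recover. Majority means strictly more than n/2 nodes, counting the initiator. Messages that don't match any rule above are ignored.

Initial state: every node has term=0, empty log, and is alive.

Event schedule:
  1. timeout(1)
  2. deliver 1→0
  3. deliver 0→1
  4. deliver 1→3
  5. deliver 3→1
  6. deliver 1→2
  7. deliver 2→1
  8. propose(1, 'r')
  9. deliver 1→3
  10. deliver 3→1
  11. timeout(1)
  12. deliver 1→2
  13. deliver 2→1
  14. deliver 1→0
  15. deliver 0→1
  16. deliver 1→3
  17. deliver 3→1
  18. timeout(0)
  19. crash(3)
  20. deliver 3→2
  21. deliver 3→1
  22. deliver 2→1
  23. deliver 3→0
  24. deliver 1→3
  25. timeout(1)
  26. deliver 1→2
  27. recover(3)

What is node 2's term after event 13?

1. timeout(1):  <1:cand t1 ->
2. deliver 1→0:  <0:foll t1 ->
3. deliver 0→1:  nop
4. deliver 1→3:  <3:foll t1 ->
5. deliver 3→1:  <1:lead t1 ->
6. deliver 1→2:  <2:foll t1 ->
7. deliver 2→1:  nop
8. propose(1,'r'):  <1:lead t1 r>
9. deliver 1→3:  <3:foll t1 r>
10. deliver 3→1:  nop
11. timeout(1):  <1:cand t2 r>
12. deliver 1→2:  <2:foll t1 r>
13. deliver 2→1:  nop

1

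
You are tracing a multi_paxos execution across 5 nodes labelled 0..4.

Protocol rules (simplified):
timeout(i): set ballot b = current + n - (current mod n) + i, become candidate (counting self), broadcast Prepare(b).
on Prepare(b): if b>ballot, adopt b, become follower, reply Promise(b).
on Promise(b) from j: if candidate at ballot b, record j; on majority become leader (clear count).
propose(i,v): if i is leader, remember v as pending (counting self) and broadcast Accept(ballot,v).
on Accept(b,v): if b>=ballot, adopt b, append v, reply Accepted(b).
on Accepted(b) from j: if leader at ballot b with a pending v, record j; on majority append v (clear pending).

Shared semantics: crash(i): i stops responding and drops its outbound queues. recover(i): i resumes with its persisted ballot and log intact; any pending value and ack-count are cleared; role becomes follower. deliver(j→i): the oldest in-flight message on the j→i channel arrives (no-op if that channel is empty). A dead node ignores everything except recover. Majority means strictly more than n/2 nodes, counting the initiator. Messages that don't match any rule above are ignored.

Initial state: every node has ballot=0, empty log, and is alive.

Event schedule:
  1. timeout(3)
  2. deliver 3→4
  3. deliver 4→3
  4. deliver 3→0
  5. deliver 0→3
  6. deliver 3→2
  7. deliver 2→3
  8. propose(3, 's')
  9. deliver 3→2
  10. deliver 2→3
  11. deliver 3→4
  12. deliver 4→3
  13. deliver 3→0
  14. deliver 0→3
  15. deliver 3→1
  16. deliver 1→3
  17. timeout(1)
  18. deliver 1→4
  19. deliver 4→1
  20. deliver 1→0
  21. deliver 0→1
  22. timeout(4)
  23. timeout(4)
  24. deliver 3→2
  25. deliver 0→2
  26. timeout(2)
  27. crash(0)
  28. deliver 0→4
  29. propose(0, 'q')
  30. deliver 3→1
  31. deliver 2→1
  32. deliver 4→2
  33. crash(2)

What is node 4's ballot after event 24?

e1 timeout(3): 3[cand,b=8,-]
e2 deliver 3→4: 4[foll,b=8,-]
e3 deliver 4→3: ·
e4 deliver 3→0: 0[foll,b=8,-]
e5 deliver 0→3: 3[lead,b=8,-]
e6 deliver 3→2: 2[foll,b=8,-]
e7 deliver 2→3: ·
e8 propose(3,'s'): ·
e9 deliver 3→2: 2[foll,b=8,s]
e10 deliver 2→3: ·
e11 deliver 3→4: 4[foll,b=8,s]
e12 deliver 4→3: 3[lead,b=8,s]
e13 deliver 3→0: 0[foll,b=8,s]
e14 deliver 0→3: ·
e15 deliver 3→1: 1[foll,b=8,-]
e16 deliver 1→3: ·
e17 timeout(1): 1[cand,b=11,-]
e18 deliver 1→4: 4[foll,b=11,s]
e19 deliver 4→1: ·
e20 deliver 1→0: 0[foll,b=11,s]
e21 deliver 0→1: 1[lead,b=11,-]
e22 timeout(4): 4[cand,b=19,s]
e23 timeout(4): 4[cand,b=24,s]
e24 deliver 3→2: ·

24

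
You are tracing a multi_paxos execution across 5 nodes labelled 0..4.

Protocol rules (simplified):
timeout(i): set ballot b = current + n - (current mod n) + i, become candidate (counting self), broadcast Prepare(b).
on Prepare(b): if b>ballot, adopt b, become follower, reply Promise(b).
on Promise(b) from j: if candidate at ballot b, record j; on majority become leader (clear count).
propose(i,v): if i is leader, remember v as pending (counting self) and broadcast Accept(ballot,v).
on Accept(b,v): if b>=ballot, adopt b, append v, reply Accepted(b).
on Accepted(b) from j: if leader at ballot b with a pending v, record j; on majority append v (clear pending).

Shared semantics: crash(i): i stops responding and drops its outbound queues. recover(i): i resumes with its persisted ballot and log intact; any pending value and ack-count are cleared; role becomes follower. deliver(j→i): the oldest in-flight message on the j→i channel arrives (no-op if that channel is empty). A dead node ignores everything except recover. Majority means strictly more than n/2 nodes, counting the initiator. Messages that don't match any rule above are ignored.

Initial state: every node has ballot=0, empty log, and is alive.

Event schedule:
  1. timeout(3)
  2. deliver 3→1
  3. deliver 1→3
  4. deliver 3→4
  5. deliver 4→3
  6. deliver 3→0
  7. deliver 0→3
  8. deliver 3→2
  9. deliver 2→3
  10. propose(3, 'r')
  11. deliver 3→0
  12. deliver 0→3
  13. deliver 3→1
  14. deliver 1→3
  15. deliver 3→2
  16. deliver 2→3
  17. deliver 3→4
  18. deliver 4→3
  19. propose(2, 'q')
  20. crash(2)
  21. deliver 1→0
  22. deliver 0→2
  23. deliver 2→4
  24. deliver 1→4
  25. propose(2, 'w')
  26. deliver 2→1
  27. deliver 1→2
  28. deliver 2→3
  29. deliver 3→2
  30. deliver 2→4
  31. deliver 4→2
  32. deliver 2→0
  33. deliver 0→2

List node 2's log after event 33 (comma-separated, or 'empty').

r

1. timeout(3):  <3:cand b8 ->
2. deliver 3→1:  <1:foll b8 ->
3. deliver 1→3:  nop
4. deliver 3→4:  <4:foll b8 ->
5. deliver 4→3:  <3:lead b8 ->
6. deliver 3→0:  <0:foll b8 ->
7. deliver 0→3:  nop
8. deliver 3→2:  <2:foll b8 ->
9. deliver 2→3:  nop
10. propose(3,'r'):  nop
11. deliver 3→0:  <0:foll b8 r>
12. deliver 0→3:  nop
13. deliver 3→1:  <1:foll b8 r>
14. deliver 1→3:  <3:lead b8 r>
15. deliver 3→2:  <2:foll b8 r>
16. deliver 2→3:  nop
17. deliver 3→4:  <4:foll b8 r>
18. deliver 4→3:  nop
19. propose(2,'q'):  nop
20. crash(2):  <2:✗foll b8 r>
21. deliver 1→0:  nop
22. deliver 0→2:  nop
23. deliver 2→4:  nop
24. deliver 1→4:  nop
25. propose(2,'w'):  nop
26. deliver 2→1:  nop
27. deliver 1→2:  nop
28. deliver 2→3:  nop
29. deliver 3→2:  nop
30. deliver 2→4:  nop
31. deliver 4→2:  nop
32. deliver 2→0:  nop
33. deliver 0→2:  nop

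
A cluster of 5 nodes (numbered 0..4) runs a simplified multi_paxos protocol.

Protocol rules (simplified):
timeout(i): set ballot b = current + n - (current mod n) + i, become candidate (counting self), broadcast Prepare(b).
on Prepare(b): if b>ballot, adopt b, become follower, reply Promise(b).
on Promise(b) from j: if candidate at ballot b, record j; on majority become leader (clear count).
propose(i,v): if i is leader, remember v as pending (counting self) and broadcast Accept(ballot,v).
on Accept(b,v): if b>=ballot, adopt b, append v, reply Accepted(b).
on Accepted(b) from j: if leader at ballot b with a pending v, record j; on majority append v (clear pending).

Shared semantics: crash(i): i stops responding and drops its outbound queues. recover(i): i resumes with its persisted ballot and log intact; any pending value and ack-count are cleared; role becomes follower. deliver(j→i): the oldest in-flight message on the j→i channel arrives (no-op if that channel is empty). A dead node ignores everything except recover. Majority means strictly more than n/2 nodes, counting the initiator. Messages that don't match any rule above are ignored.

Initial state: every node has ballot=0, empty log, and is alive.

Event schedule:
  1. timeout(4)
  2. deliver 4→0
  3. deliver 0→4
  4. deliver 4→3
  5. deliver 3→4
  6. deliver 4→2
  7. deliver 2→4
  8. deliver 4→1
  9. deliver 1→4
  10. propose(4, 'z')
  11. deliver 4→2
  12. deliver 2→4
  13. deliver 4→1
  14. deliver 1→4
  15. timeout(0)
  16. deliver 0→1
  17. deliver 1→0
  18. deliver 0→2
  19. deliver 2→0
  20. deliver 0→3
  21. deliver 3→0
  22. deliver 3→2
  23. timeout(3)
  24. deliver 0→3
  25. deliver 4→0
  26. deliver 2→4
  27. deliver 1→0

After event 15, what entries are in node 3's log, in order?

e1 timeout(4): 4[cand,b=9,-]
e2 deliver 4→0: 0[foll,b=9,-]
e3 deliver 0→4: ·
e4 deliver 4→3: 3[foll,b=9,-]
e5 deliver 3→4: 4[lead,b=9,-]
e6 deliver 4→2: 2[foll,b=9,-]
e7 deliver 2→4: ·
e8 deliver 4→1: 1[foll,b=9,-]
e9 deliver 1→4: ·
e10 propose(4,'z'): ·
e11 deliver 4→2: 2[foll,b=9,z]
e12 deliver 2→4: ·
e13 deliver 4→1: 1[foll,b=9,z]
e14 deliver 1→4: 4[lead,b=9,z]
e15 timeout(0): 0[cand,b=10,-]

empty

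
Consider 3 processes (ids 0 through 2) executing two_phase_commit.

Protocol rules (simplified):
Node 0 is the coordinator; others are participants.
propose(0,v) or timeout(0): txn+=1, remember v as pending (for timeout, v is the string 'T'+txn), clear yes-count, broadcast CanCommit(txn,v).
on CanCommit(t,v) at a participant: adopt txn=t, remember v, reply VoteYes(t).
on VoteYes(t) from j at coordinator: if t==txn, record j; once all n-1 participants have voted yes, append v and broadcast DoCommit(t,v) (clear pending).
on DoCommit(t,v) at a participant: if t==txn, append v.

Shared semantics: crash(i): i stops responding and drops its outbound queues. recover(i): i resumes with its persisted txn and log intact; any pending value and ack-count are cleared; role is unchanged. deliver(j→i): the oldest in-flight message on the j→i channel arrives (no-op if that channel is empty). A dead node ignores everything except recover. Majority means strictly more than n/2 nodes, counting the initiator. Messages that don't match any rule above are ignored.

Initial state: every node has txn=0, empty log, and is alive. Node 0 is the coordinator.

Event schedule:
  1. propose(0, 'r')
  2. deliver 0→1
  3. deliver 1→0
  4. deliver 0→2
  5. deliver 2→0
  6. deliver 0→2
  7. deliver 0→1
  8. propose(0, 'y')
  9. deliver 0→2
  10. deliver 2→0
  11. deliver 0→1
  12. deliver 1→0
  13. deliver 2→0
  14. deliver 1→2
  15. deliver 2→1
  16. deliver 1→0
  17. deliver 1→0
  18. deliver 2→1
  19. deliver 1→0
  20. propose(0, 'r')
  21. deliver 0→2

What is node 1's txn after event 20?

2

[1] propose(0,'r') → N0(coor t1 [-])
[2] deliver 0→1 → N1(part t1 [-])
[3] deliver 1→0 → ∅
[4] deliver 0→2 → N2(part t1 [-])
[5] deliver 2→0 → N0(coor t1 [r])
[6] deliver 0→2 → N2(part t1 [r])
[7] deliver 0→1 → N1(part t1 [r])
[8] propose(0,'y') → N0(coor t2 [r])
[9] deliver 0→2 → N2(part t2 [r])
[10] deliver 2→0 → ∅
[11] deliver 0→1 → N1(part t2 [r])
[12] deliver 1→0 → N0(coor t2 [r,y])
[13] deliver 2→0 → ∅
[14] deliver 1→2 → ∅
[15] deliver 2→1 → ∅
[16] deliver 1→0 → ∅
[17] deliver 1→0 → ∅
[18] deliver 2→1 → ∅
[19] deliver 1→0 → ∅
[20] propose(0,'r') → N0(coor t3 [r,y])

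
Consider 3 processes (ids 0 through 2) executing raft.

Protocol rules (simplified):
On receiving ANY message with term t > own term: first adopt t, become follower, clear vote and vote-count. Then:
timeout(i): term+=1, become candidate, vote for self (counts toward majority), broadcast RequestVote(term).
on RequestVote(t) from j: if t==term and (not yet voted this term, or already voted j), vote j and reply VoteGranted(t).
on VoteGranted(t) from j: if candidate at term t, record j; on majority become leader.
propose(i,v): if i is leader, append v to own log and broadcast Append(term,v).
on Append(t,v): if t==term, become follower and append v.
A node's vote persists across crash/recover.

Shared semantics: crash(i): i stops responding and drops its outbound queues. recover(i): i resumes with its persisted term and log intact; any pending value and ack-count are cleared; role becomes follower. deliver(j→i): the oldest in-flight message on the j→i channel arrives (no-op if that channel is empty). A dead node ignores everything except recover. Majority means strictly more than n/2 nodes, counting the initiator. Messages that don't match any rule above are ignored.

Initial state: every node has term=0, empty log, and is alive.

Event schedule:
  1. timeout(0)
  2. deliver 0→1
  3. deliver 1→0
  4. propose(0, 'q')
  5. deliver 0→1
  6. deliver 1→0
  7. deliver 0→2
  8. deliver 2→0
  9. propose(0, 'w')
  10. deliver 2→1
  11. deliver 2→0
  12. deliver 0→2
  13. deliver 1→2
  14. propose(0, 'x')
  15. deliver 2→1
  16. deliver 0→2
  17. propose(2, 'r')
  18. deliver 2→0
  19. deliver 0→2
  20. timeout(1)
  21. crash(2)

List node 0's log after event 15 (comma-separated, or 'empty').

q,w,x

after 1 — timeout(0): n0:cand/t1/[-]
after 2 — deliver 0→1: n1:foll/t1/[-]
after 3 — deliver 1→0: n0:lead/t1/[-]
after 4 — propose(0,'q'): n0:lead/t1/[q]
after 5 — deliver 0→1: n1:foll/t1/[q]
after 6 — deliver 1→0: ·
after 7 — deliver 0→2: n2:foll/t1/[-]
after 8 — deliver 2→0: ·
after 9 — propose(0,'w'): n0:lead/t1/[q,w]
after 10 — deliver 2→1: ·
after 11 — deliver 2→0: ·
after 12 — deliver 0→2: n2:foll/t1/[q]
after 13 — deliver 1→2: ·
after 14 — propose(0,'x'): n0:lead/t1/[q,w,x]
after 15 — deliver 2→1: ·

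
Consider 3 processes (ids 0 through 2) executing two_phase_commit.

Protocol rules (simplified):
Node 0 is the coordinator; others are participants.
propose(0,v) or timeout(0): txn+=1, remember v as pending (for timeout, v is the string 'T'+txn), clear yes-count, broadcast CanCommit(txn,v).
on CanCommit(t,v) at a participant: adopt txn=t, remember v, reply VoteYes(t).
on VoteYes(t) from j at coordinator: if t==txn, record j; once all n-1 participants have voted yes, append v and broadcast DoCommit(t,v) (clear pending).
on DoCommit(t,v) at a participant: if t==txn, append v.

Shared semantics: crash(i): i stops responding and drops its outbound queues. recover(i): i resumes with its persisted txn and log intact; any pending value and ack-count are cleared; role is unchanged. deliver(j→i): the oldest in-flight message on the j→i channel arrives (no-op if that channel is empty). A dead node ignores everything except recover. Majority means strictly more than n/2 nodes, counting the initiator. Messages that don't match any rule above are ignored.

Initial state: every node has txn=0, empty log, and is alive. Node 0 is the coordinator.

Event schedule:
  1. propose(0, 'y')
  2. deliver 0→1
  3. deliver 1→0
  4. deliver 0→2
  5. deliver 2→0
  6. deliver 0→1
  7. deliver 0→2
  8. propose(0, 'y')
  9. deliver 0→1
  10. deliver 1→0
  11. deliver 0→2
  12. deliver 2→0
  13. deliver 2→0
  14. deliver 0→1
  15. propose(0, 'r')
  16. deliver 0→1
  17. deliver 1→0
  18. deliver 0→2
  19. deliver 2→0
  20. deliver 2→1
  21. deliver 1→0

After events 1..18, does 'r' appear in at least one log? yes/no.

no

after 1 — propose(0,'y'): n0:coor/t1/[-]
after 2 — deliver 0→1: n1:part/t1/[-]
after 3 — deliver 1→0: ·
after 4 — deliver 0→2: n2:part/t1/[-]
after 5 — deliver 2→0: n0:coor/t1/[y]
after 6 — deliver 0→1: n1:part/t1/[y]
after 7 — deliver 0→2: n2:part/t1/[y]
after 8 — propose(0,'y'): n0:coor/t2/[y]
after 9 — deliver 0→1: n1:part/t2/[y]
after 10 — deliver 1→0: ·
after 11 — deliver 0→2: n2:part/t2/[y]
after 12 — deliver 2→0: n0:coor/t2/[y,y]
after 13 — deliver 2→0: ·
after 14 — deliver 0→1: n1:part/t2/[y,y]
after 15 — propose(0,'r'): n0:coor/t3/[y,y]
after 16 — deliver 0→1: n1:part/t3/[y,y]
after 17 — deliver 1→0: ·
after 18 — deliver 0→2: n2:part/t2/[y,y]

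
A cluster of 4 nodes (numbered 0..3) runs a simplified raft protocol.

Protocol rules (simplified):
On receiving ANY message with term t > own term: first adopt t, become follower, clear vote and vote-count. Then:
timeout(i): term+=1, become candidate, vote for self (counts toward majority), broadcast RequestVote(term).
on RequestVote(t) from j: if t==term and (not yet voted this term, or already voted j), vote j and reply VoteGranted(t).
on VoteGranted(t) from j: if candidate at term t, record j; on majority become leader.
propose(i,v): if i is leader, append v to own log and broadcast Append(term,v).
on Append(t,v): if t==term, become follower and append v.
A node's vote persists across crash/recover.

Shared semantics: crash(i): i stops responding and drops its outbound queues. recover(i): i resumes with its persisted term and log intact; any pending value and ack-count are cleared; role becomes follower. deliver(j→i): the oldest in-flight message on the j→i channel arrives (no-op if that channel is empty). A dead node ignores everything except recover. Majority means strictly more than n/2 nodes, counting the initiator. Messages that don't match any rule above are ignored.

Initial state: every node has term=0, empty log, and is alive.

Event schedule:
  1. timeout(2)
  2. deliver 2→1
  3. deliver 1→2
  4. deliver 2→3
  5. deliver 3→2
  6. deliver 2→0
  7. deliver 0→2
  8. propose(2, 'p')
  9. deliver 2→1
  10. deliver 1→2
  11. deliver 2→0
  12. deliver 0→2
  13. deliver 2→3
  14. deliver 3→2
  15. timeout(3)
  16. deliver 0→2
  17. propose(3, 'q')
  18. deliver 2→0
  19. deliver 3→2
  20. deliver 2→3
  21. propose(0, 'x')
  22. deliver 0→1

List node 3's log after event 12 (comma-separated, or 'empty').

empty

1. timeout(2):  <2:cand t1 ->
2. deliver 2→1:  <1:foll t1 ->
3. deliver 1→2:  nop
4. deliver 2→3:  <3:foll t1 ->
5. deliver 3→2:  <2:lead t1 ->
6. deliver 2→0:  <0:foll t1 ->
7. deliver 0→2:  nop
8. propose(2,'p'):  <2:lead t1 p>
9. deliver 2→1:  <1:foll t1 p>
10. deliver 1→2:  nop
11. deliver 2→0:  <0:foll t1 p>
12. deliver 0→2:  nop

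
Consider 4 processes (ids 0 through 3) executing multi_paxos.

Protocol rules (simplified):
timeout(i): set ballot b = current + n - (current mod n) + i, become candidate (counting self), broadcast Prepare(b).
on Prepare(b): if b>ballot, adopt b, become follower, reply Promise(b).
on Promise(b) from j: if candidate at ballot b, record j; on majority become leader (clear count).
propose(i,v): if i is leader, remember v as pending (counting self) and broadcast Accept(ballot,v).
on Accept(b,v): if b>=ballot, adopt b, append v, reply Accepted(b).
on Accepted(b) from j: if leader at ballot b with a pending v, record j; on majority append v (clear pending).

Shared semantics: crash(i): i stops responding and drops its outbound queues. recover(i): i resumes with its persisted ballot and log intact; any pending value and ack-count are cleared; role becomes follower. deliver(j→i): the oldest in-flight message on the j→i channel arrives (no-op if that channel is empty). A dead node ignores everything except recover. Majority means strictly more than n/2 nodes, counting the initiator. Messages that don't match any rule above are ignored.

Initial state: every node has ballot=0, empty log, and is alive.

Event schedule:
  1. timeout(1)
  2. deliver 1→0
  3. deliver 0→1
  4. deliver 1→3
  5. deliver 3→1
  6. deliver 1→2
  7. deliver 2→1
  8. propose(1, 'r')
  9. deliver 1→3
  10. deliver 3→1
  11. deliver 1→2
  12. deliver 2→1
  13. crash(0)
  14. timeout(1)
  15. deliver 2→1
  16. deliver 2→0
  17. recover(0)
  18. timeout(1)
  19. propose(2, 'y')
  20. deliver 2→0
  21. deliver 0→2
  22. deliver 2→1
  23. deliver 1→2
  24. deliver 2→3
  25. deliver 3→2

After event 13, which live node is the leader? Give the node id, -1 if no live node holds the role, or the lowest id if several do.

1

after 1 — timeout(1): n1:cand/b5/[-]
after 2 — deliver 1→0: n0:foll/b5/[-]
after 3 — deliver 0→1: ·
after 4 — deliver 1→3: n3:foll/b5/[-]
after 5 — deliver 3→1: n1:lead/b5/[-]
after 6 — deliver 1→2: n2:foll/b5/[-]
after 7 — deliver 2→1: ·
after 8 — propose(1,'r'): ·
after 9 — deliver 1→3: n3:foll/b5/[r]
after 10 — deliver 3→1: ·
after 11 — deliver 1→2: n2:foll/b5/[r]
after 12 — deliver 2→1: n1:lead/b5/[r]
after 13 — crash(0): n0:✗foll/b5/[-]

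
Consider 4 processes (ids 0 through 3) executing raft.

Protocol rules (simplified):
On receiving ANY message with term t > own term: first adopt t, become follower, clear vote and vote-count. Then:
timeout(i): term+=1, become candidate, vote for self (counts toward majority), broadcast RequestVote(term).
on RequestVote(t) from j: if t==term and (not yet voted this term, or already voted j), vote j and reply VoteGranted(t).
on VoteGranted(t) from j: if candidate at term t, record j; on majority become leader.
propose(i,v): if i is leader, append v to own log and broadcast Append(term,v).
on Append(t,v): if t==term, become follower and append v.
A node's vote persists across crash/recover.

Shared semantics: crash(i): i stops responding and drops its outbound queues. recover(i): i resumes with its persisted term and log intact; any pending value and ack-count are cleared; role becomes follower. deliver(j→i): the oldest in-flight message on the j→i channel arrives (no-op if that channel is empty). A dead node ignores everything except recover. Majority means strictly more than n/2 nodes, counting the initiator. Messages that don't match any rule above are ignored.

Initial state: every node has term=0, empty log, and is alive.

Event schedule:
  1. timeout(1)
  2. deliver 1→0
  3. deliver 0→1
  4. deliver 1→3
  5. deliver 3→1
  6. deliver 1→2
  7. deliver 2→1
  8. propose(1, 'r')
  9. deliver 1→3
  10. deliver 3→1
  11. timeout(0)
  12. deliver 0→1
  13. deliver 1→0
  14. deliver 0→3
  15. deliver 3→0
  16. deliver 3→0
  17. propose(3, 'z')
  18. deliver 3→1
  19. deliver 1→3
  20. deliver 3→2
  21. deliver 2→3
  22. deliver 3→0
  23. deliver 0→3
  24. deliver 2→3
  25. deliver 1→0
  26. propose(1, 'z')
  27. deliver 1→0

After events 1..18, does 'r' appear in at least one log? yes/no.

yes

step 1 timeout(1): 1={cand,t=1,log=-}
step 2 deliver 1→0: 0={foll,t=1,log=-}
step 3 deliver 0→1: —
step 4 deliver 1→3: 3={foll,t=1,log=-}
step 5 deliver 3→1: 1={lead,t=1,log=-}
step 6 deliver 1→2: 2={foll,t=1,log=-}
step 7 deliver 2→1: —
step 8 propose(1,'r'): 1={lead,t=1,log=r}
step 9 deliver 1→3: 3={foll,t=1,log=r}
step 10 deliver 3→1: —
step 11 timeout(0): 0={cand,t=2,log=-}
step 12 deliver 0→1: 1={foll,t=2,log=r}
step 13 deliver 1→0: —
step 14 deliver 0→3: 3={foll,t=2,log=r}
step 15 deliver 3→0: —
step 16 deliver 3→0: —
step 17 propose(3,'z'): —
step 18 deliver 3→1: —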